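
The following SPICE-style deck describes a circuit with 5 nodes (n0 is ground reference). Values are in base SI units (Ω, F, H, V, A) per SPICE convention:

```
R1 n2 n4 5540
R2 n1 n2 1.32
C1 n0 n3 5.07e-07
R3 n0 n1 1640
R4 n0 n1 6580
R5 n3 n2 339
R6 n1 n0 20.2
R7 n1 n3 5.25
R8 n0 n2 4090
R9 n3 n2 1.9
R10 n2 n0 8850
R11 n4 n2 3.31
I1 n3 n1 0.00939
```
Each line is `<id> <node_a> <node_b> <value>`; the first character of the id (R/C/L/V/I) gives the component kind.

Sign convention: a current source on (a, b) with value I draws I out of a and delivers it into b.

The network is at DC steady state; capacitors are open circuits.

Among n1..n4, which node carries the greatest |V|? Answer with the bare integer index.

MNA unknowns: 4 node voltages V₁..V_4
R1: Y=0.0001805 on G[2,4]
R2: Y=0.7576 on G[1,2]
C1: Y=0.000 on G[0,3]
R3: Y=0.0006098 on G[0,1]
R4: Y=0.0001520 on G[0,1]
R5: Y=0.002950 on G[3,2]
R6: Y=0.04950 on G[1,0]
R7: Y=0.1905 on G[1,3]
R8: Y=0.0002445 on G[0,2]
R9: Y=0.5263 on G[3,2]
R10: Y=0.0001130 on G[2,0]
R11: Y=0.3021 on G[4,2]
I1: z[3]−=0.00939, z[1]+=0.00939
solve → V1=5.430e-05, V2=-0.007635, V3=-0.01865, V4=-0.007635

3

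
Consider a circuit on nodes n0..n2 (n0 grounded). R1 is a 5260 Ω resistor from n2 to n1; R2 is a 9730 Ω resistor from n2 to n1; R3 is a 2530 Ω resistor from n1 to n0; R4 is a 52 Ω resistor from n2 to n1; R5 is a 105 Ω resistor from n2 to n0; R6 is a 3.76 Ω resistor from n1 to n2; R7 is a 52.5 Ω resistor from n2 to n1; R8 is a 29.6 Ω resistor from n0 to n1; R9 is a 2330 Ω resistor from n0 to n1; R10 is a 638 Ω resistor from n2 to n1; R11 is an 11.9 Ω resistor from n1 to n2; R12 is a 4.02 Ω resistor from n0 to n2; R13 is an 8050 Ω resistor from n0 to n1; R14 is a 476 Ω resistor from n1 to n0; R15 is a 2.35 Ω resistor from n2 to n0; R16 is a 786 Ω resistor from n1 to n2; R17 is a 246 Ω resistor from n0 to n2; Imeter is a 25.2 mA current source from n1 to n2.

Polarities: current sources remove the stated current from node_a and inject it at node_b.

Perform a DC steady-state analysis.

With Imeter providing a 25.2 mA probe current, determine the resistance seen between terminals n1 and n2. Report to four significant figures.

R_eq = 2.345 Ω

Apply KCL at each of the 2 non-ground nodes and solve the resulting linear system.
Node n1: branches {R1, R2, R3, R4, R6, R7, R8, R9, R10, R11, R13, R14, R16, Imeter} → V_1 = -0.05610
Node n2: branches {R1, R2, R4, R5, R6, R7, R10, R11, R12, R15, R16, R17, Imeter} → V_2 = 0.003004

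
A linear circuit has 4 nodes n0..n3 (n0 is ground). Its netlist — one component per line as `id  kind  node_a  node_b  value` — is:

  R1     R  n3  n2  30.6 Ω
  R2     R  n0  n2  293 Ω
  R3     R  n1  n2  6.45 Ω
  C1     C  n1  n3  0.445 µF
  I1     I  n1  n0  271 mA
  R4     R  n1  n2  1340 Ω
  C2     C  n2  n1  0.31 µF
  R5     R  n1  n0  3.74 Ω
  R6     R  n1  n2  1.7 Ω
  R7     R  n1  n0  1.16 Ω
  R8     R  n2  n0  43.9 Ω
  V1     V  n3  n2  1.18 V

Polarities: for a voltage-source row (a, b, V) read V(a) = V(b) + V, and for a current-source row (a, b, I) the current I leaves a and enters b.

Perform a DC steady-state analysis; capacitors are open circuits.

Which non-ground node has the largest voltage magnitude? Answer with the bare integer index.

Element admittances at DC:
  Y(R1) = 0.03268 S between n3,n2
  Y(R2) = 0.003413 S between n0,n2
  Y(R3) = 0.1550 S between n1,n2
  Y(C1) = 0.000 S between n1,n3
  I1: injects 0.271 A into n0 (from n1)
  Y(R4) = 0.0007463 S between n1,n2
  Y(C2) = 0.000 S between n2,n1
  Y(R5) = 0.2674 S between n1,n0
  Y(R6) = 0.5882 S between n1,n2
  Y(R7) = 0.8621 S between n1,n0
  Y(R8) = 0.02278 S between n2,n0
  V1: constraint V(n3)−V(n2) = 1.18
Assemble and solve the 4×4 MNA system:
  V(n1)=-0.2347  V(n2)=-0.2267  V(n3)=0.9533
  i(V1)=-0.03856

3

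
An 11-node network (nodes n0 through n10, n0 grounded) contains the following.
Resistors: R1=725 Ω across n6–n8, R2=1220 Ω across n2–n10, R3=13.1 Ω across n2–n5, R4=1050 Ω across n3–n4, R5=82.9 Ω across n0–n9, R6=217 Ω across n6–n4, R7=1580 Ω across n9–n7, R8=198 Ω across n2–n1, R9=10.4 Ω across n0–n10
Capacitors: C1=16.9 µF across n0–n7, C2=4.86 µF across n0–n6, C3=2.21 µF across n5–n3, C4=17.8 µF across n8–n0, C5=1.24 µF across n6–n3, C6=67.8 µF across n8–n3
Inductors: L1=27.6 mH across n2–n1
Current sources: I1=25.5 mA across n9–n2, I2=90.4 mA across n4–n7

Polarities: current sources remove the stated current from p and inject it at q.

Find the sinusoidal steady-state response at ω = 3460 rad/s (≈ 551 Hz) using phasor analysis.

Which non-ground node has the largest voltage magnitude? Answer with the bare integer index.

Apply KCL at each of the 10 non-ground nodes and solve the resulting linear system.
Node n1: branches {L1, R8} → V_1 = 0.7967-3.092j
Node n2: branches {R2, R3, L1, I1, R8} → V_2 = 0.7967-3.092j
Node n3: branches {R4, C3, C5, C6} → V_3 = 0.1425+0.1249j
Node n4: branches {R4, R6, I2} → V_4 = -16.50+2.945j
Node n5: branches {R3, C3} → V_5 = 0.4711-3.125j
Node n6: branches {R1, C2, C5, R6} → V_6 = -0.3223+3.528j
Node n7: branches {C1, R7, I2} → V_7 = 0.01567-1.524j
Node n8: branches {R1, C4, C6} → V_8 = 0.1288+0.1010j
Node n9: branches {R5, I1, R7} → V_9 = -2.008-0.07598j
Node n10: branches {R2, R9} → V_10 = 0.006734-0.02614j

4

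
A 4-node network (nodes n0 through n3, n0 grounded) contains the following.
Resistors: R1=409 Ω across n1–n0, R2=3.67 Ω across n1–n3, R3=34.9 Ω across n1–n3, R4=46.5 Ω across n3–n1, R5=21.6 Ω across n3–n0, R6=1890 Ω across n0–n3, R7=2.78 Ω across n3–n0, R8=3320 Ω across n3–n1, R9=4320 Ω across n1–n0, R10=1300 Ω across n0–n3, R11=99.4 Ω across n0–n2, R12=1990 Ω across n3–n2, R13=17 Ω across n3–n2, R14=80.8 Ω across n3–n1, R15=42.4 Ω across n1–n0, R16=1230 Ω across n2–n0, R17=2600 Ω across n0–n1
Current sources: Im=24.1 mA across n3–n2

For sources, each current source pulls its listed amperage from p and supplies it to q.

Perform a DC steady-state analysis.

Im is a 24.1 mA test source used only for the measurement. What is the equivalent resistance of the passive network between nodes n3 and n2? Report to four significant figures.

MNA unknowns: 3 node voltages V₁..V_3
R1: Y=0.002445 on G[1,0]
R2: Y=0.2725 on G[1,3]
R3: Y=0.02865 on G[1,3]
R4: Y=0.02151 on G[3,1]
R5: Y=0.04630 on G[3,0]
R6: Y=0.0005291 on G[0,3]
R7: Y=0.3597 on G[3,0]
R8: Y=0.0003012 on G[3,1]
R9: Y=0.0002315 on G[1,0]
R10: Y=0.0007692 on G[0,3]
R11: Y=0.01006 on G[0,2]
R12: Y=0.0005025 on G[3,2]
R13: Y=0.05882 on G[3,2]
R14: Y=0.01238 on G[3,1]
R15: Y=0.02358 on G[1,0]
R16: Y=0.0008130 on G[2,0]
R17: Y=0.0003846 on G[0,1]
Im: z[3]−=0.0241, z[2]+=0.0241
solve → V1=-0.007838, V2=0.3362, V3=-0.008461

R_eq = 14.30 Ω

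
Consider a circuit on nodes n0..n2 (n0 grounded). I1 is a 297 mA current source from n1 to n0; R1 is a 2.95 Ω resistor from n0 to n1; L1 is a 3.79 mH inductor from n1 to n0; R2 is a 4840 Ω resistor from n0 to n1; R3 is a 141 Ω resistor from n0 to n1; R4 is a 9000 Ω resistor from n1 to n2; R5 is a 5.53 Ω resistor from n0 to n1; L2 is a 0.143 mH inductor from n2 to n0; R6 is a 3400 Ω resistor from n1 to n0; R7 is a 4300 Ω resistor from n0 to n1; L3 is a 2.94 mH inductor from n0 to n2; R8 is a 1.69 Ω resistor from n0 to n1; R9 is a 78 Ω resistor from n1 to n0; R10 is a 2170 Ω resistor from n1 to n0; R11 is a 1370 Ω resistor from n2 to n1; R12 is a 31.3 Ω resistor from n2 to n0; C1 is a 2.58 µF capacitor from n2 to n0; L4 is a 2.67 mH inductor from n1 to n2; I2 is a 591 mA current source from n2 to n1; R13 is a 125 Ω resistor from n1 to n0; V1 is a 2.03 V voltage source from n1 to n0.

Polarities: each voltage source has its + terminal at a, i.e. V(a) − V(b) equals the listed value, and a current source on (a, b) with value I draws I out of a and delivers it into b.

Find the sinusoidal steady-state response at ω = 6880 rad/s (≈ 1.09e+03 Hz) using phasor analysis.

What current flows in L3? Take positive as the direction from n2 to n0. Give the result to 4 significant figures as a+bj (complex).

Apply KCL at each of the 2 non-ground nodes and solve the resulting linear system.
Node n1: branches {I1, R1, L1, R2, R3, R4, R5, R6, R7, R8, R9, R10, R11, L4, I2, R13, V1} → V_1 = 2.030+0.000j
Node n2: branches {R4, L2, L3, R11, R12, C1, L4, I2} → V_2 = 0.08426-0.5370j
Source currents: i(V1)=-2.052+0.1833j

-0.02655-0.004166j A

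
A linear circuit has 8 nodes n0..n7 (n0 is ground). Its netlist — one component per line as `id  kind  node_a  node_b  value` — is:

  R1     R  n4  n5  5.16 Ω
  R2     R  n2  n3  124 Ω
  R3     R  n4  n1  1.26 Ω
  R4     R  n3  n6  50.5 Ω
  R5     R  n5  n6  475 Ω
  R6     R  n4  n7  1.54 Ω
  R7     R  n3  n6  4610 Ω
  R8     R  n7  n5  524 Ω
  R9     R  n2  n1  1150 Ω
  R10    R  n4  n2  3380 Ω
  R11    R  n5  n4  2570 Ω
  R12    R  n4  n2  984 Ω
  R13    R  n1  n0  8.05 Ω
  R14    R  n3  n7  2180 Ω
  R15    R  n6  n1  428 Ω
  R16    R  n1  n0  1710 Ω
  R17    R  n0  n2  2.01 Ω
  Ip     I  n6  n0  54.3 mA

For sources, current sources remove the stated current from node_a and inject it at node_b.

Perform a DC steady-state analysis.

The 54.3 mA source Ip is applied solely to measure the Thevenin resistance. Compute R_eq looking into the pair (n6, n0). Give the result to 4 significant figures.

R_eq = 98.47 Ω

MNA unknowns: 7 node voltages V₁..V_7
R1: Y=0.1938 on G[4,5]
R2: Y=0.008065 on G[2,3]
R3: Y=0.7937 on G[4,1]
R4: Y=0.01980 on G[3,6]
R5: Y=0.002105 on G[5,6]
R6: Y=0.6494 on G[4,7]
R7: Y=0.0002169 on G[3,6]
R8: Y=0.001908 on G[7,5]
R9: Y=0.0008696 on G[2,1]
R10: Y=0.0002959 on G[4,2]
R11: Y=0.0003891 on G[5,4]
R12: Y=0.001016 on G[4,2]
R13: Y=0.1242 on G[1,0]
R14: Y=0.0004587 on G[3,7]
R15: Y=0.002336 on G[6,1]
R16: Y=0.0005848 on G[1,0]
R17: Y=0.4975 on G[0,2]
Ip: z[6]−=0.0543, z[0]+=0.0543
solve → V1=-0.1929, V2=-0.06076, V3=-3.771, V4=-0.2082, V5=-0.2628, V6=-5.347, V7=-0.2108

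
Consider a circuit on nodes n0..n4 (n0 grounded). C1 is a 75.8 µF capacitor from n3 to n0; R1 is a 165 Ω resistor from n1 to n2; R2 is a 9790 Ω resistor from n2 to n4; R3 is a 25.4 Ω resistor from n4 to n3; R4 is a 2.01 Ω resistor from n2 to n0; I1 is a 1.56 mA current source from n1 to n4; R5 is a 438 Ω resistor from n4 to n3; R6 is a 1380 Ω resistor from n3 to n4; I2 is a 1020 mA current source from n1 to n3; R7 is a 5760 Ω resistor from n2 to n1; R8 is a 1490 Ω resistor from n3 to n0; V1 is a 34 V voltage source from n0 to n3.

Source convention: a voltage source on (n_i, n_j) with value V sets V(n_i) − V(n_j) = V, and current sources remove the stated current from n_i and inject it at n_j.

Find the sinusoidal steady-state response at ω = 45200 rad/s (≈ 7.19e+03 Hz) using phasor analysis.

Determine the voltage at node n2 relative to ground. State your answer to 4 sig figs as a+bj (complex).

MNA unknowns: 4 node voltages V₁..V_4 plus 1 source current (V1)
C1: Y=0.000+3.426j on G[3,0]
R1: Y=0.006061+0.000j on G[1,2]
R2: Y=0.0001021+0.000j on G[2,4]
R3: Y=0.03937+0.000j on G[4,3]
R4: Y=0.4975+0.000j on G[2,0]
I1: z[1]−=0.00156, z[4]+=0.00156
R5: Y=0.002283+0.000j on G[4,3]
R6: Y=0.0007246+0.000j on G[3,4]
I2: z[1]−=1.02, z[3]+=1.02
R7: Y=0.0001736+0.000j on G[2,1]
R8: Y=0.0006711+0.000j on G[3,0]
V1: row V0−V3=34, i_V1 at 0,3
solve → V1=-165.9+0.000j, V2=-2.060+0.000j, V3=-34.00+0.000j, V4=-33.89+0.000j
aux → i_V1=-1.048-116.5j

-2.060+0.000j V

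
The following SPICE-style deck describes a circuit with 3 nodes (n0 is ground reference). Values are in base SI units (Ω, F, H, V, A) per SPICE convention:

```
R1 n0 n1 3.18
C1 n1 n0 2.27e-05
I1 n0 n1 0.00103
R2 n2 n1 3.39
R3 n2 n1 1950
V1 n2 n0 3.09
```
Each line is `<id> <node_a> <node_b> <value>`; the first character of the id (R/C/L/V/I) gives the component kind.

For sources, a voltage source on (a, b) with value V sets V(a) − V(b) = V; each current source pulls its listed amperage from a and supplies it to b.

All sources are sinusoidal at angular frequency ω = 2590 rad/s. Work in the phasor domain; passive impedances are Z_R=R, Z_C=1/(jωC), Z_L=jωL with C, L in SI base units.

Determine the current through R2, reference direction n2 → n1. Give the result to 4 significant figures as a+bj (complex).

0.4735+0.04222j A

MNA unknowns: 2 node voltages V₁..V_2 plus 1 source current (V1)
R1: Y=0.3145+0.000j on G[0,1]
C1: Y=0.000+0.05879j on G[1,0]
I1: z[0]−=0.00103, z[1]+=0.00103
R2: Y=0.2950+0.000j on G[2,1]
R3: Y=0.0005128+0.000j on G[2,1]
V1: row V2−V0=3.09, i_V1 at 2,0
solve → V1=1.485-0.1431j, V2=3.090+0.000j
aux → i_V1=-0.4743-0.04229j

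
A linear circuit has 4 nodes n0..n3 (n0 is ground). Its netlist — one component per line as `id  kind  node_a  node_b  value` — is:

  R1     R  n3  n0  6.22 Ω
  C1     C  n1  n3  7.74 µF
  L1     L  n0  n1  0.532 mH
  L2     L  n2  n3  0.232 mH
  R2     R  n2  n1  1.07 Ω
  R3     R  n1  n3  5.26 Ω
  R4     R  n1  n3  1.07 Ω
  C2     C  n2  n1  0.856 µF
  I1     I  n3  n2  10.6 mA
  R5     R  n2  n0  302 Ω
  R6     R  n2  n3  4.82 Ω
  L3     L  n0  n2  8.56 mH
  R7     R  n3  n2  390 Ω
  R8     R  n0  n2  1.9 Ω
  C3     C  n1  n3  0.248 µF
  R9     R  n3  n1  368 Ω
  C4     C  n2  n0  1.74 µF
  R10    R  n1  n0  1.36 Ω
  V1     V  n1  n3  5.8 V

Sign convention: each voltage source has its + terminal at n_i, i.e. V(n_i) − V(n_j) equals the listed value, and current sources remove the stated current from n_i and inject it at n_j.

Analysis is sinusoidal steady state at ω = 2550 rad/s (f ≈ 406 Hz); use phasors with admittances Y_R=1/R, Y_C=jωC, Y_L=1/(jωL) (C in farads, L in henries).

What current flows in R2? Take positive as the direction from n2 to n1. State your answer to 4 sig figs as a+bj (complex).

MNA unknowns: 3 node voltages V₁..V_3 plus 1 source current (V1)
R1: Y=0.1608+0.000j on G[3,0]
C1: Y=0.000+0.01974j on G[1,3]
L1: Y=0.000-0.7371j on G[0,1]
L2: Y=0.000-1.690j on G[2,3]
R2: Y=0.9346+0.000j on G[2,1]
R3: Y=0.1901+0.000j on G[1,3]
R4: Y=0.9346+0.000j on G[1,3]
C2: Y=0.000+0.002183j on G[2,1]
I1: z[3]−=0.0106, z[2]+=0.0106
R5: Y=0.003311+0.000j on G[2,0]
R6: Y=0.2075+0.000j on G[2,3]
L3: Y=0.000-0.04581j on G[0,2]
R7: Y=0.002564+0.000j on G[3,2]
R8: Y=0.5263+0.000j on G[0,2]
C3: Y=0.000+0.0006324j on G[1,3]
R9: Y=0.002717+0.000j on G[3,1]
C4: Y=0.000+0.004437j on G[2,0]
R10: Y=0.7353+0.000j on G[1,0]
V1: row V1−V3=5.8, i_V1 at 1,3
solve → V1=1.861+0.1014j, V2=-1.707+2.285j, V3=-3.939+0.1014j
aux → i_V1=-11.32+3.212j

-3.335+2.041j A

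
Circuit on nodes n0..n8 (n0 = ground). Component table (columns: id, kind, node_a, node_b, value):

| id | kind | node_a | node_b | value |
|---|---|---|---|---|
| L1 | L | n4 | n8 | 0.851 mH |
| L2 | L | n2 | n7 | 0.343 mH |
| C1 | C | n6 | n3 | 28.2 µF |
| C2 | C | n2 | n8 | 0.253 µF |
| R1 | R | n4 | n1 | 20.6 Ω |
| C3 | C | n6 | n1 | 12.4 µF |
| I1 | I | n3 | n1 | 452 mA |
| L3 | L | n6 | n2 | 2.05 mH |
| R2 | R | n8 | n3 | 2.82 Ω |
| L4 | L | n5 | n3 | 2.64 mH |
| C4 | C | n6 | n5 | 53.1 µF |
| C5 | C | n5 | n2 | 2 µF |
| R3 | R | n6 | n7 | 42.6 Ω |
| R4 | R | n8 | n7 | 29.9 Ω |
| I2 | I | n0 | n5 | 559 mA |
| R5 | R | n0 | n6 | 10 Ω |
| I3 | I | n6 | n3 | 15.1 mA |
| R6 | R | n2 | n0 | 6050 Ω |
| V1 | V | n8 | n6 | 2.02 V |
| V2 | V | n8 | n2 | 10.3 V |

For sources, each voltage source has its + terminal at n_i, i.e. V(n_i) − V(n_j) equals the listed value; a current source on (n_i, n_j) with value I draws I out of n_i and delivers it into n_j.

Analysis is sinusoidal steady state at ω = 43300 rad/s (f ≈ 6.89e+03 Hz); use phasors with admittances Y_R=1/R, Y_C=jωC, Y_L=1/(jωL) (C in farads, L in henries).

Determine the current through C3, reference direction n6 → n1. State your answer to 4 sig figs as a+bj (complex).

Apply KCL at each of the 8 non-ground nodes and solve the resulting linear system.
Node n1: branches {R1, C3, I1} → V_1 = 5.534-0.9221j
Node n2: branches {L2, C2, L3, C5, R6, V2} → V_2 = -2.686+0.000j
Node n3: branches {C1, I1, R2, L4, I3} → V_3 = 5.658-0.2102j
Node n4: branches {L1, R1} → V_4 = 6.422-1.589j
Node n5: branches {L4, C4, C5, I2} → V_5 = 5.293-0.2344j
Node n6: branches {C1, C3, L3, C4, R3, R5, I3, V1} → V_6 = 5.594+0.000j
Node n7: branches {L2, R3, R4} → V_7 = 1.260+4.667j
Node n8: branches {L1, C2, R2, R4, V1, V2} → V_8 = 7.614+0.000j
Source currents: i(V1)=-0.6144+0.4459j, i(V2)=-0.3350-0.4448j

-0.4951+0.03235j A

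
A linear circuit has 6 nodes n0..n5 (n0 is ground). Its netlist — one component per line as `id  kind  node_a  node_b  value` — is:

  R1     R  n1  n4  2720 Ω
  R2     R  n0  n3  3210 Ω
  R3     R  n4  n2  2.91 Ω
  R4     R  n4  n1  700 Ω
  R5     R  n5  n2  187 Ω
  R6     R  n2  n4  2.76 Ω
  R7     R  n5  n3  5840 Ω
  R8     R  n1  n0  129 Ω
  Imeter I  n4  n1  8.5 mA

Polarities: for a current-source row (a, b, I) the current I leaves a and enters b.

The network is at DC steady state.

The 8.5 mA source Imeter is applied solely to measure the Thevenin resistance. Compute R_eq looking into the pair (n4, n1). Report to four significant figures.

MNA unknowns: 5 node voltages V₁..V_5
R1: Y=0.0003676 on G[1,4]
R2: Y=0.0003115 on G[0,3]
R3: Y=0.3436 on G[4,2]
R4: Y=0.001429 on G[4,1]
R5: Y=0.005348 on G[5,2]
R6: Y=0.3623 on G[2,4]
R7: Y=0.0001712 on G[5,3]
R8: Y=0.007752 on G[1,0]
Imeter: z[4]−=0.0085, z[1]+=0.0085
solve → V1=0.06151, V2=-4.405, V3=-1.531, V4=-4.405, V5=-4.315

R_eq = 525.5 Ω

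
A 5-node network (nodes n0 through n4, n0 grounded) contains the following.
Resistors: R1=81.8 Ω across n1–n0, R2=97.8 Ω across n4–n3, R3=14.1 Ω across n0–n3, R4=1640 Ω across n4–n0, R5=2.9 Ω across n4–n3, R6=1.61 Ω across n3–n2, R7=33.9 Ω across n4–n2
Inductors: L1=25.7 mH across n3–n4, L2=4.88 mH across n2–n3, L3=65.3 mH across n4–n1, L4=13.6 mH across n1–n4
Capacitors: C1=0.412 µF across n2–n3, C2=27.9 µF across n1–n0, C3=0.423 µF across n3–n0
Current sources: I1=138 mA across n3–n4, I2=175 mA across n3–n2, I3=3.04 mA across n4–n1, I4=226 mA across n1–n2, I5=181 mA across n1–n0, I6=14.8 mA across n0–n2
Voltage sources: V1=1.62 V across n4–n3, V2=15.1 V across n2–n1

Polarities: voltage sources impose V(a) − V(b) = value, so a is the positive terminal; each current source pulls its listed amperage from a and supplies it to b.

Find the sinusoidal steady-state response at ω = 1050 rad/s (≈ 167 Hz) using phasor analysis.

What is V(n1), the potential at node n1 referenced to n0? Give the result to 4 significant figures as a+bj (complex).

-12.80+3.424j V

Apply KCL at each of the 4 non-ground nodes and solve the resulting linear system.
Node n1: branches {R1, I3, I4, C2, I5, L3, L4, V2} → V_1 = -12.80+3.424j
Node n2: branches {C1, I2, I4, L2, I6, R6, R7, V2} → V_2 = 2.295+3.424j
Node n3: branches {L1, C1, R2, I1, I2, R3, L2, R5, R6, C3, V1} → V_3 = 1.282+4.651j
Node n4: branches {L1, R2, I1, I3, R4, R5, L3, R7, L4, V1} → V_4 = 2.902+4.651j
Source currents: i(V1)=-0.5637+1.350j, i(V2)=0.04329+0.9957j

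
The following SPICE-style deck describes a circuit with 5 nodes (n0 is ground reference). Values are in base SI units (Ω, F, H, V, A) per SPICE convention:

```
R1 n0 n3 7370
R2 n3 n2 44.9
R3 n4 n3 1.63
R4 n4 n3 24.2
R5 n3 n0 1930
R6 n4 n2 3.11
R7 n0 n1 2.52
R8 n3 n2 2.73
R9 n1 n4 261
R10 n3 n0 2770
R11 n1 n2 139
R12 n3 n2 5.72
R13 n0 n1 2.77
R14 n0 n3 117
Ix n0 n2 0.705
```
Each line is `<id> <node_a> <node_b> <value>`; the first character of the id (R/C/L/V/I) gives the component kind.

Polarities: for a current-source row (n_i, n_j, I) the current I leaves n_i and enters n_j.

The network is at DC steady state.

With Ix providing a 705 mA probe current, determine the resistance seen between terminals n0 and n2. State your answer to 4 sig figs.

R_eq = 49.43 Ω

Apply KCL at each of the 4 non-ground nodes and solve the resulting linear system.
Node n1: branches {R7, R9, R11, R13} → V_1 = 0.4973
Node n2: branches {R2, R6, R8, R11, R12, Ix} → V_2 = 34.85
Node n3: branches {R1, R2, R3, R4, R5, R8, R10, R12, R14} → V_3 = 34.32
Node n4: branches {R3, R4, R6, R9} → V_4 = 34.36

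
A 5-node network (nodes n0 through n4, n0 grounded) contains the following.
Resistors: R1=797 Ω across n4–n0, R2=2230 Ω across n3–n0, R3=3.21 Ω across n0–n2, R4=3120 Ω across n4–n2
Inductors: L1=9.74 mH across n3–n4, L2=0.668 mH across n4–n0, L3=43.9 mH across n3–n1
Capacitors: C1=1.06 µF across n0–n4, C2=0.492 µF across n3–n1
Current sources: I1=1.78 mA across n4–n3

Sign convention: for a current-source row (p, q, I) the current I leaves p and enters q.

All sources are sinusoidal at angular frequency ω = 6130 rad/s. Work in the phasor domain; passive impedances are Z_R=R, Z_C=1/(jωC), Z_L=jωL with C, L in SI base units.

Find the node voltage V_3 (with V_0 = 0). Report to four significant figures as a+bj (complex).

0.003043+0.1062j V

Element admittances at ω=6130 rad/s:
  Y(R1) = 0.001255+0.000j S between n4,n0
  Y(L1) = 0.000-0.01675j S between n3,n4
  Y(C1) = 0.000+0.006498j S between n0,n4
  Y(R2) = 0.0004484+0.000j S between n3,n0
  Y(C2) = 0.000+0.003016j S between n3,n1
  Y(L2) = 0.000-0.2442j S between n4,n0
  Y(L3) = 0.000-0.003716j S between n3,n1
  Y(R3) = 0.3115+0.000j S between n0,n2
  Y(R4) = 0.0003205+0.000j S between n4,n2
  I1: injects 0.00178 A into n3 (from n4)
Assemble and solve the 4×4 MNA system:
  V(n1)=0.003043+0.1062j  V(n2)=2.058e-07-7.264e-09j  V(n3)=0.003043+0.1062j  V(n4)=0.0002003-7.068e-06j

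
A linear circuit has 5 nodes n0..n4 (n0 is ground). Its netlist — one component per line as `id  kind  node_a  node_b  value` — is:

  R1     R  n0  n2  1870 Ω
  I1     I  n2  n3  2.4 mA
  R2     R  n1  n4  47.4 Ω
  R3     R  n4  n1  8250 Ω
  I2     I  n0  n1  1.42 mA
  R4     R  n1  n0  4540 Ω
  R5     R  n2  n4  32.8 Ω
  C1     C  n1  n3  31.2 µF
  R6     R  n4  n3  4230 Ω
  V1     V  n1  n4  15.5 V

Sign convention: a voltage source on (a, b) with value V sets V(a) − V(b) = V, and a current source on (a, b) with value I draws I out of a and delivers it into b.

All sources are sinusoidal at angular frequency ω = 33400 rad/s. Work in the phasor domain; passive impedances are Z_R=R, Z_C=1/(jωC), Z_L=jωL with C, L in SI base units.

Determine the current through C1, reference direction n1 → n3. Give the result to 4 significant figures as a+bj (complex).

Apply KCL at each of the 4 non-ground nodes and solve the resulting linear system.
Node n1: branches {R2, R3, I2, R4, C1, V1} → V_1 = 12.88+0.000j
Node n2: branches {R1, I1, R5} → V_2 = -2.651+0.000j
Node n3: branches {I1, C1, R6} → V_3 = 12.88+0.001213j
Node n4: branches {R2, R3, R5, R6, V1} → V_4 = -2.618+0.000j
Source currents: i(V1)=-0.3316-2.868e-07j

0.001264+2.868e-07j A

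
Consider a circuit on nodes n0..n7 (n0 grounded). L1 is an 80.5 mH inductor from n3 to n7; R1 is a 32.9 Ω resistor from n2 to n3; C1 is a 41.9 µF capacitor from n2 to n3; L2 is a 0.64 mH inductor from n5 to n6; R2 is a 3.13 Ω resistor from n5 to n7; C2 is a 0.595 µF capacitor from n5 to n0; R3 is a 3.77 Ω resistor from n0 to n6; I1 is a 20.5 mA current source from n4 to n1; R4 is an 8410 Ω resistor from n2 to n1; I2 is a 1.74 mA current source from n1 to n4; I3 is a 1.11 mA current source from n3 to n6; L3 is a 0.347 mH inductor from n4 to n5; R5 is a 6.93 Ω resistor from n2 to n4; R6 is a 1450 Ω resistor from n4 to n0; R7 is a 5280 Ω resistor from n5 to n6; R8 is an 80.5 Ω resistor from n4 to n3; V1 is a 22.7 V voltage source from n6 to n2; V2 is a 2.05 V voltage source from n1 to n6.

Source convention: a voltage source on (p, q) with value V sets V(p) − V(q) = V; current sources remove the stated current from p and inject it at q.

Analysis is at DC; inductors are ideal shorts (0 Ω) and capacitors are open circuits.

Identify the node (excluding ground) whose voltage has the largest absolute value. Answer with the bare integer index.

Element admittances at DC:
  L1: short n3↔n7 (DC inductor)
  Y(R1) = 0.03040 S between n2,n3
  Y(C1) = 0.000 S between n2,n3
  L2: short n5↔n6 (DC inductor)
  Y(R2) = 0.3195 S between n5,n7
  Y(C2) = 0.000 S between n5,n0
  Y(R3) = 0.2653 S between n0,n6
  I1: injects 0.0205 A into n1 (from n4)
  Y(R4) = 0.0001189 S between n2,n1
  I2: injects 0.00174 A into n4 (from n1)
  I3: injects 0.00111 A into n6 (from n3)
  L3: short n4↔n5 (DC inductor)
  Y(R5) = 0.1443 S between n2,n4
  Y(R6) = 0.0006897 S between n4,n0
  Y(R7) = 0.0001894 S between n5,n6
  Y(R8) = 0.01242 S between n4,n3
  V1: constraint V(n6)−V(n2) = 22.7
  V2: constraint V(n1)−V(n6) = 2.05
Assemble and solve the 12×12 MNA system:
  V(n1)=2.050  V(n2)=-22.70  V(n3)=-1.907  V(n4)=0.000  V(n5)=0.000  V(n6)=0.000  V(n7)=-1.907
  i(L1)=-0.6094  i(L2)=-3.927  i(L3)=-3.318  i(V1)=-3.911  i(V2)=0.01582

2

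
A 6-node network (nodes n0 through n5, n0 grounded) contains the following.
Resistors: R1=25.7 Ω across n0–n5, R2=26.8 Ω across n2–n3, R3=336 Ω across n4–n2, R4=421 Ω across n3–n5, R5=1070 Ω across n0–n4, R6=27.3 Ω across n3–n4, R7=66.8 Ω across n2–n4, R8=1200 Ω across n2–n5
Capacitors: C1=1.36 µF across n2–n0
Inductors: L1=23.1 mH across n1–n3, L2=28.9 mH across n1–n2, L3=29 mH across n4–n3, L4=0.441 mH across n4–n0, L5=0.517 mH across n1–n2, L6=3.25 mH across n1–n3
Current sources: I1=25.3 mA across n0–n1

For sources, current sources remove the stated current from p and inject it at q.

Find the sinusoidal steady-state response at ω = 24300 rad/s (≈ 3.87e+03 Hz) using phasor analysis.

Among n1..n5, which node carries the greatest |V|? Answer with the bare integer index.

Apply KCL at each of the 5 non-ground nodes and solve the resulting linear system.
Node n1: branches {L1, L2, L5, L6, I1} → V_1 = 0.5332-0.02698j
Node n2: branches {R2, C1, R3, L2, R7, L5, R8} → V_2 = 0.5590-0.3236j
Node n3: branches {R2, R4, L1, L3, R6, L6} → V_3 = 0.3888-0.1147j
Node n4: branches {R3, L3, R5, R6, R7, L4} → V_4 = 0.1940+0.1408j
Node n5: branches {R1, R4, R8} → V_5 = 0.03299-0.01287j

2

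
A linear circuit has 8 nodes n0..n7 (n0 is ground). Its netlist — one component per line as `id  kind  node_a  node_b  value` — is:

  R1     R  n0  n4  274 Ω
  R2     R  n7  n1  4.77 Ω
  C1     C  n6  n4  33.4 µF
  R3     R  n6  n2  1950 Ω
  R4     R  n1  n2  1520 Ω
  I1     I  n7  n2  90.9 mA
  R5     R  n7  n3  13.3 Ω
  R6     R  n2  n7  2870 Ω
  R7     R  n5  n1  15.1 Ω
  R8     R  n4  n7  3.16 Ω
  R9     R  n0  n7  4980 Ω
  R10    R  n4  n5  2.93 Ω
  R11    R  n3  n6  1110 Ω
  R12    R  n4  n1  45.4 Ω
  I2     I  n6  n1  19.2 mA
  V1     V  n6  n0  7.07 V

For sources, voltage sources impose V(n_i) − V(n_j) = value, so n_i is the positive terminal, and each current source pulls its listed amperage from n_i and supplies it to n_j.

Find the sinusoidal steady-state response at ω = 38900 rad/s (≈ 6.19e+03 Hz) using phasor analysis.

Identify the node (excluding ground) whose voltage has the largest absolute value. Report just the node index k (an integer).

2

Element admittances at ω=38900 rad/s:
  Y(R1) = 0.003650+0.000j S between n0,n4
  Y(R2) = 0.2096+0.000j S between n7,n1
  Y(C1) = 0.000+1.299j S between n6,n4
  Y(R3) = 0.0005128+0.000j S between n6,n2
  Y(R4) = 0.0006579+0.000j S between n1,n2
  I1: injects 0.0909 A into n2 (from n7)
  Y(R5) = 0.07519+0.000j S between n7,n3
  Y(R6) = 0.0003484+0.000j S between n2,n7
  Y(R7) = 0.06623+0.000j S between n5,n1
  Y(R8) = 0.3165+0.000j S between n4,n7
  Y(R9) = 0.0002008+0.000j S between n0,n7
  Y(R10) = 0.3413+0.000j S between n4,n5
  Y(R11) = 0.0009009+0.000j S between n3,n6
  Y(R12) = 0.02203+0.000j S between n4,n1
  I2: injects 0.0192 A into n1 (from n6)
  V1: constraint V(n6)−V(n0) = 7.07
Assemble and solve the 8×8 MNA system:
  V(n1)=7.218+0.02964j  V(n2)=66.95+0.01963j  V(n3)=6.994+0.02929j  V(n4)=7.070+0.02975j  V(n5)=7.094+0.02973j  V(n6)=7.070+0.000j  V(n7)=6.993+0.02964j
  i(V1)=-0.02721-0.0001145j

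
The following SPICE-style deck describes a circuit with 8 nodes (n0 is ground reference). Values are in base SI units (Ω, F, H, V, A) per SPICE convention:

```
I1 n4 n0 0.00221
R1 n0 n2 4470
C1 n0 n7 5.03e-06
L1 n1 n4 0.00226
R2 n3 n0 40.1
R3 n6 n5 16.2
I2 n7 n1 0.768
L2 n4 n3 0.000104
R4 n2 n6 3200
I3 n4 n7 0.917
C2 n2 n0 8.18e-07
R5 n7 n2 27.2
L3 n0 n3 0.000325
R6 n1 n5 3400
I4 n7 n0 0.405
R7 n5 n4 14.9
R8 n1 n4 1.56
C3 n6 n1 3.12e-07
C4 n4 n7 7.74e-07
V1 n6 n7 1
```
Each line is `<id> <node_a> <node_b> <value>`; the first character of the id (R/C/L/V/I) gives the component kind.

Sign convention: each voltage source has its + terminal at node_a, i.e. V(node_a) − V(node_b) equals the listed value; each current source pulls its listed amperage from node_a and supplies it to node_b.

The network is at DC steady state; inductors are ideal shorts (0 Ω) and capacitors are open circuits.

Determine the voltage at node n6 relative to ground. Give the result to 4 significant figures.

-7.884 V

MNA unknowns: 7 node voltages V₁..V_7 plus 4 source currents (L1, L2, L3, V1)
I1: z[4]−=0.00221, z[0]+=0.00221
R1: Y=0.0002237 on G[0,2]
C1: Y=0.000 on G[0,7]
L1: row V1−V4=0, i_L1 at 1,4
R2: Y=0.02494 on G[3,0]
R3: Y=0.06173 on G[6,5]
I2: z[7]−=0.768, z[1]+=0.768
L2: row V4−V3=0, i_L2 at 4,3
R4: Y=0.0003125 on G[2,6]
I3: z[4]−=0.917, z[7]+=0.917
C2: Y=0.000 on G[2,0]
R5: Y=0.03676 on G[7,2]
L3: row V0−V3=0, i_L3 at 0,3
R6: Y=0.0002941 on G[1,5]
I4: z[7]−=0.405, z[0]+=0.405
R7: Y=0.06711 on G[5,4]
R8: Y=0.6410 on G[1,4]
C3: Y=0.000 on G[6,1]
C4: Y=0.000 on G[4,7]
V1: row V6−V7=1, i_V1 at 6,7
solve → V1=0.000, V2=-8.822, V3=0.000, V4=0.000, V5=-3.768, V6=-7.884, V7=-8.884
aux → i_L1=0.7669, i_L2=-0.4052, i_L3=0.4052, i_V1=0.2537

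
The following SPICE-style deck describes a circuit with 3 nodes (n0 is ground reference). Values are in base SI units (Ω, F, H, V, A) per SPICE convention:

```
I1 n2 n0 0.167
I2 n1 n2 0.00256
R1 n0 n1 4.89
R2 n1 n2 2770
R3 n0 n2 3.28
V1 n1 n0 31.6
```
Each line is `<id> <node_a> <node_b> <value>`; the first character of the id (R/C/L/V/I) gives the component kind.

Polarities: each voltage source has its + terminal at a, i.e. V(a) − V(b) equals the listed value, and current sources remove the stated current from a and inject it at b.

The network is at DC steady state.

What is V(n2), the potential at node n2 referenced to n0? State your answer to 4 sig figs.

Element admittances at DC:
  I1: injects 0.167 A into n0 (from n2)
  I2: injects 0.00256 A into n2 (from n1)
  Y(R1) = 0.2045 S between n0,n1
  Y(R2) = 0.0003610 S between n1,n2
  Y(R3) = 0.3049 S between n0,n2
  V1: constraint V(n1)−V(n0) = 31.6
Assemble and solve the 3×3 MNA system:
  V(n1)=31.60  V(n2)=-0.5014
  i(V1)=-6.476

-0.5014 V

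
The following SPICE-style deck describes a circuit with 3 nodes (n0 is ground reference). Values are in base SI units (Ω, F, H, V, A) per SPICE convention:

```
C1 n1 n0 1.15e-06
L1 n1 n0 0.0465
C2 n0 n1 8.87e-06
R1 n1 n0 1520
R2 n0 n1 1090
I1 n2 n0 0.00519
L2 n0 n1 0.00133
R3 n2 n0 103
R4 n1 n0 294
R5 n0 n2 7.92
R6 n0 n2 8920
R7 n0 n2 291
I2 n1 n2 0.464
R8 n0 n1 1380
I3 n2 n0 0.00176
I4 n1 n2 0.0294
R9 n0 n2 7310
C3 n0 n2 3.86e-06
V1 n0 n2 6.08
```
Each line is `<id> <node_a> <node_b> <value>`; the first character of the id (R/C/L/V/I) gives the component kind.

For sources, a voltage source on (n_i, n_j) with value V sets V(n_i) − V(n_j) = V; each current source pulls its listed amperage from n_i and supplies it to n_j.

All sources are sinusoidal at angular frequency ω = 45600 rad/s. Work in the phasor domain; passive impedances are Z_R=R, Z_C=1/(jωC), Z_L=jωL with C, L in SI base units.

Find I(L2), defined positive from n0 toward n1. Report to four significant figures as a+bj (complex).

Element admittances at ω=45600 rad/s:
  Y(C1) = 0.000+0.05244j S between n1,n0
  Y(L1) = 0.000-0.0004716j S between n1,n0
  Y(C2) = 0.000+0.4045j S between n0,n1
  Y(R1) = 0.0006579+0.000j S between n1,n0
  Y(R2) = 0.0009174+0.000j S between n0,n1
  I1: injects 0.00519 A into n0 (from n2)
  Y(L2) = 0.000-0.01649j S between n0,n1
  Y(R3) = 0.009709+0.000j S between n2,n0
  Y(R4) = 0.003401+0.000j S between n1,n0
  Y(R5) = 0.1263+0.000j S between n0,n2
  Y(R6) = 0.0001121+0.000j S between n0,n2
  Y(R7) = 0.003436+0.000j S between n0,n2
  I2: injects 0.464 A into n2 (from n1)
  Y(R8) = 0.0007246+0.000j S between n0,n1
  I3: injects 0.00176 A into n0 (from n2)
  I4: injects 0.0294 A into n2 (from n1)
  Y(R9) = 0.0001368+0.000j S between n0,n2
  Y(C3) = 0.000+0.1760j S between n0,n2
  V1: constraint V(n0)−V(n2) = 6.08
Assemble and solve the 3×3 MNA system:
  V(n1)=-0.01453+1.121j  V(n2)=-6.080+0.000j
  i(V1)=-1.336-1.070j

-0.01849-0.0002396j A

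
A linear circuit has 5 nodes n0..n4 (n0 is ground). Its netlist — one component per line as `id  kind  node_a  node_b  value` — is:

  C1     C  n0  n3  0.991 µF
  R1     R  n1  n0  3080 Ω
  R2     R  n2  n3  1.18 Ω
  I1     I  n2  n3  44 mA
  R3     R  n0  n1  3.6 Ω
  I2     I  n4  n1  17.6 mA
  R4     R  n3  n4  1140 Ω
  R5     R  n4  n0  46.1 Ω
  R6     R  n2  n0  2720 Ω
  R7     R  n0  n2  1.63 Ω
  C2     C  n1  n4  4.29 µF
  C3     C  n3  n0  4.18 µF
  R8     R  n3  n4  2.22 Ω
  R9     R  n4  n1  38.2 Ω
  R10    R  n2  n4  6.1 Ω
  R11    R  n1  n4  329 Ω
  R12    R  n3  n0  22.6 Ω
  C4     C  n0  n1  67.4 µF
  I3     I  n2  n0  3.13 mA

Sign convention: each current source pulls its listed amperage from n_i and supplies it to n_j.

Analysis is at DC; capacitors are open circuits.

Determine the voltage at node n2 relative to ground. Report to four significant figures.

-0.02922 V

Apply KCL at each of the 4 non-ground nodes and solve the resulting linear system.
Node n1: branches {R1, R3, I2, C2, R9, R11, C4} → V_1 = 0.05462
Node n2: branches {R2, I1, R6, R7, R10, I3} → V_2 = -0.02922
Node n3: branches {C1, R2, I1, R4, C3, R8, R12} → V_3 = 0.004966
Node n4: branches {I2, R4, R5, C2, R8, R9, R10, R11} → V_4 = -0.02785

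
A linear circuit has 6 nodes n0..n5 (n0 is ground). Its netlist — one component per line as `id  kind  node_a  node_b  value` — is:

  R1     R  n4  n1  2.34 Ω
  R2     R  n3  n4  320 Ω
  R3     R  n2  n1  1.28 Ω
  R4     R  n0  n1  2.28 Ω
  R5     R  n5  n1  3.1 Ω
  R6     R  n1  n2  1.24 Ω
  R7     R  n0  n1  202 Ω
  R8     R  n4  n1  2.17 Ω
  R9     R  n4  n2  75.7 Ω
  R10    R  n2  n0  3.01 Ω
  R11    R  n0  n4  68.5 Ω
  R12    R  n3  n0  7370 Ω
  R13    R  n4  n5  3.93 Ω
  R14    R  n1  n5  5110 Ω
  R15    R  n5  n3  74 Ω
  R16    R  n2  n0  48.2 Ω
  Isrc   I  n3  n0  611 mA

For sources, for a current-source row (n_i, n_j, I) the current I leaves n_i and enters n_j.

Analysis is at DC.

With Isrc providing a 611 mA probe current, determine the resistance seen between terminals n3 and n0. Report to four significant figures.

Element admittances at DC:
  Y(R1) = 0.4274 S between n4,n1
  Y(R2) = 0.003125 S between n3,n4
  Y(R3) = 0.7812 S between n2,n1
  Y(R4) = 0.4386 S between n0,n1
  Y(R5) = 0.3226 S between n5,n1
  Y(R6) = 0.8065 S between n1,n2
  Y(R7) = 0.004950 S between n0,n1
  Y(R8) = 0.4608 S between n4,n1
  Y(R9) = 0.01321 S between n4,n2
  Y(R10) = 0.3322 S between n2,n0
  Y(R11) = 0.01460 S between n0,n4
  Y(R12) = 0.0001357 S between n3,n0
  Y(R13) = 0.2545 S between n4,n5
  Y(R14) = 0.0001957 S between n1,n5
  Y(R15) = 0.01351 S between n5,n3
  Y(R16) = 0.02075 S between n2,n0
  Isrc: injects 0.611 A into n0 (from n3)
Assemble and solve the 5×5 MNA system:
  V(n1)=-0.8038  V(n2)=-0.6606  V(n3)=-38.07  V(n4)=-1.104  V(n5)=-1.786

R_eq = 62.31 Ω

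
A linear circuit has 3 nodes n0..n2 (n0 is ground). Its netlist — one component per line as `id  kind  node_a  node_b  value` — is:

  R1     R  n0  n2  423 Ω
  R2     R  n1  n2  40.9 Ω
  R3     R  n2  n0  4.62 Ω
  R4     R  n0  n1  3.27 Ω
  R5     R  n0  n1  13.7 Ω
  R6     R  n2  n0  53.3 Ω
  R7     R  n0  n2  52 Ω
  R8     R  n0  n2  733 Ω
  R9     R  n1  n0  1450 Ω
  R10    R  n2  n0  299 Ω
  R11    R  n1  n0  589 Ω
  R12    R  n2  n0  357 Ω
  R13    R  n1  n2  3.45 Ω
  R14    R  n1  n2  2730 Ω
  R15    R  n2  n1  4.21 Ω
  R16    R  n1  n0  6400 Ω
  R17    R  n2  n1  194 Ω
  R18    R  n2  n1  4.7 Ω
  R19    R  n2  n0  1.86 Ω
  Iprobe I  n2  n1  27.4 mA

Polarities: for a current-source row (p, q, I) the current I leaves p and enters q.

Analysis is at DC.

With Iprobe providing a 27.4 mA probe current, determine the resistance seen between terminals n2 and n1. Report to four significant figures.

R_eq = 0.9722 Ω

MNA unknowns: 2 node voltages V₁..V_2
R1: Y=0.002364 on G[0,2]
R2: Y=0.02445 on G[1,2]
R3: Y=0.2165 on G[2,0]
R4: Y=0.3058 on G[0,1]
R5: Y=0.07299 on G[0,1]
R6: Y=0.01876 on G[2,0]
R7: Y=0.01923 on G[0,2]
R8: Y=0.001364 on G[0,2]
R9: Y=0.0006897 on G[1,0]
R10: Y=0.003344 on G[2,0]
R11: Y=0.001698 on G[1,0]
R12: Y=0.002801 on G[2,0]
R13: Y=0.2899 on G[1,2]
R14: Y=0.0003663 on G[1,2]
R15: Y=0.2375 on G[2,1]
R16: Y=0.0001563 on G[1,0]
R17: Y=0.005155 on G[2,1]
R18: Y=0.2128 on G[2,1]
R19: Y=0.5376 on G[2,0]
Iprobe: z[2]−=0.0274, z[1]+=0.0274
solve → V1=0.01805, V2=-0.008585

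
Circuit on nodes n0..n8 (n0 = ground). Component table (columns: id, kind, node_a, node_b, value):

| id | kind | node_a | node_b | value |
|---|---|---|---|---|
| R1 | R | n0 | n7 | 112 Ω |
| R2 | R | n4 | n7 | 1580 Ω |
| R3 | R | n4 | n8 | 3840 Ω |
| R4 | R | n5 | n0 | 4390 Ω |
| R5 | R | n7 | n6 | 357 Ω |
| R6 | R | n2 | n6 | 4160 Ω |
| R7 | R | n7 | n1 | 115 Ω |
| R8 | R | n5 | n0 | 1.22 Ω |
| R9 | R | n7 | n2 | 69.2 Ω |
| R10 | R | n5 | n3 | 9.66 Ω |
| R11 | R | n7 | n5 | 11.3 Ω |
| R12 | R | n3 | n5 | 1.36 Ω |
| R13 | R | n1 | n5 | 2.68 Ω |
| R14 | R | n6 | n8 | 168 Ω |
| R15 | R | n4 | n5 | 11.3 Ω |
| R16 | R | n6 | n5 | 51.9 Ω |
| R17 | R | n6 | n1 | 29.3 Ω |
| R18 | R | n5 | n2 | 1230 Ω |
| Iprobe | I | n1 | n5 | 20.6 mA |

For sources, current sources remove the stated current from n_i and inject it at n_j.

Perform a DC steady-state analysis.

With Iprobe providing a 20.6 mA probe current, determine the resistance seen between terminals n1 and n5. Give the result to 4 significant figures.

R_eq = 2.535 Ω

Apply KCL at each of the 8 non-ground nodes and solve the resulting linear system.
Node n1: branches {R7, R13, R17, Iprobe} → V_1 = -0.05218
Node n2: branches {R6, R9, R18} → V_2 = -0.005081
Node n3: branches {R10, R12} → V_3 = 5.367e-05
Node n4: branches {R2, R3, R15} → V_4 = -7.014e-05
Node n5: branches {R4, R8, R10, R11, R12, R13, R15, R16, R18, Iprobe} → V_5 = 5.367e-05
Node n6: branches {R5, R6, R14, R16, R17} → V_6 = -0.03166
Node n7: branches {R1, R2, R5, R7, R9, R11} → V_7 = -0.004928
Node n8: branches {R3, R14} → V_8 = -0.03034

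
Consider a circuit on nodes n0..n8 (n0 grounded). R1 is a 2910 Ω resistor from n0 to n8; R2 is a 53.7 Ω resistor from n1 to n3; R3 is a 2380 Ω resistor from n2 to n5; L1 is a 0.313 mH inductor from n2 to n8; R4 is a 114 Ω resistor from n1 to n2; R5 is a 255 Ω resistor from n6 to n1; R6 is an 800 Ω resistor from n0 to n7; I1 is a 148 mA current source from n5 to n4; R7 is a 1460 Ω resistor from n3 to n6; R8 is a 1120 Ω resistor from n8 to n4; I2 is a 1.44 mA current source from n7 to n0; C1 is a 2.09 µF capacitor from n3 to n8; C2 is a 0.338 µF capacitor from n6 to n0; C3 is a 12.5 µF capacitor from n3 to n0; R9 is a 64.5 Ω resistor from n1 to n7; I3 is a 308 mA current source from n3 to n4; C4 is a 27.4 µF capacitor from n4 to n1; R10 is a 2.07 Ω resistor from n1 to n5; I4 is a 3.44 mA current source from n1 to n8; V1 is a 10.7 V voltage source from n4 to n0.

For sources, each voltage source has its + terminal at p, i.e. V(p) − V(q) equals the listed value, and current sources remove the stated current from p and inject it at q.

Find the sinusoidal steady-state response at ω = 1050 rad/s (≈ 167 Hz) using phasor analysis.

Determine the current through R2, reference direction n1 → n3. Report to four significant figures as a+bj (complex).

MNA unknowns: 8 node voltages V₁..V_8 plus 1 source current (V1)
R1: Y=0.0003436+0.000j on G[0,8]
R2: Y=0.01862+0.000j on G[1,3]
R3: Y=0.0004202+0.000j on G[2,5]
L1: Y=0.000-3.043j on G[2,8]
R4: Y=0.008772+0.000j on G[1,2]
R5: Y=0.003922+0.000j on G[6,1]
R6: Y=0.001250+0.000j on G[0,7]
I1: z[5]−=0.148, z[4]+=0.148
R7: Y=0.0006849+0.000j on G[3,6]
R8: Y=0.0008929+0.000j on G[8,4]
I2: z[7]−=0.00144, z[0]+=0.00144
C1: Y=0.000+0.002194j on G[3,8]
C2: Y=0.000+0.0003549j on G[6,0]
C3: Y=0.000+0.01313j on G[3,0]
R9: Y=0.01550+0.000j on G[1,7]
I3: z[3]−=0.308, z[4]+=0.308
C4: Y=0.000+0.02877j on G[4,1]
R10: Y=0.4831+0.000j on G[1,5]
I4: z[1]−=0.00344, z[8]+=0.00344
V1: row V4−V0=10.7, i_V1 at 4,0
solve → V1=9.250+11.10j, V2=8.766+8.191j, V3=1.188+11.14j, V4=10.70+0.000j, V5=8.944+11.10j, V6=8.855+10.43j, V7=8.474+10.28j, V8=8.775+8.190j
aux → i_V1=0.1348-0.03440j

0.1501-0.0005715j A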